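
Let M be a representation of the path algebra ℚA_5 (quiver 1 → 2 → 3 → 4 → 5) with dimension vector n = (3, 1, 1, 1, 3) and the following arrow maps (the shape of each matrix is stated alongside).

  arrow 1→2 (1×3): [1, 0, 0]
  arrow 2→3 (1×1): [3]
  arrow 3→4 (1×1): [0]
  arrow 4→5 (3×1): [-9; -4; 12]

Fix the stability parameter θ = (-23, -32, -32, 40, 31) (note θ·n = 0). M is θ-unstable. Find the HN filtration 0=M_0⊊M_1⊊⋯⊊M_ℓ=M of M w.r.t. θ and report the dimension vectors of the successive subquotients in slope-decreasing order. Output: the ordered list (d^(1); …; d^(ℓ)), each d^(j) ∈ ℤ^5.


Interval decomposition of M: I[1,1]^2, I[1,3], I[4,5], I[5,5]^2.
HN type (ℓ=4): μ^(1)=71/2; μ^(2)=31; μ^(3)=-23; μ^(4)=-29

((0, 0, 0, 1, 1); (0, 0, 0, 0, 2); (2, 0, 0, 0, 0); (1, 1, 1, 0, 0))


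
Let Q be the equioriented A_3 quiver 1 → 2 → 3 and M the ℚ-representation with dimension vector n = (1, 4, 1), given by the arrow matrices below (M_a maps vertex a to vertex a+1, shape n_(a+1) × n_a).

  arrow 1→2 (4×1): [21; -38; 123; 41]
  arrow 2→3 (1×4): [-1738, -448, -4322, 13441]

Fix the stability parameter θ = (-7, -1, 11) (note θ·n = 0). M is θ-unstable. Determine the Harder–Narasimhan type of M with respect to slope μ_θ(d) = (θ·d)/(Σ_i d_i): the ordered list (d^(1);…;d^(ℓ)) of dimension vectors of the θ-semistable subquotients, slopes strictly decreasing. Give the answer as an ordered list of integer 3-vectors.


Barcode: M ≅ I[1,3], I[2,2]^3. HN layers by μ_θ (3 steps, strictly decreasing):
  μ^(1)=11; μ^(2)=-1; μ^(3)=-7

((0, 0, 1); (0, 4, 0); (1, 0, 0))


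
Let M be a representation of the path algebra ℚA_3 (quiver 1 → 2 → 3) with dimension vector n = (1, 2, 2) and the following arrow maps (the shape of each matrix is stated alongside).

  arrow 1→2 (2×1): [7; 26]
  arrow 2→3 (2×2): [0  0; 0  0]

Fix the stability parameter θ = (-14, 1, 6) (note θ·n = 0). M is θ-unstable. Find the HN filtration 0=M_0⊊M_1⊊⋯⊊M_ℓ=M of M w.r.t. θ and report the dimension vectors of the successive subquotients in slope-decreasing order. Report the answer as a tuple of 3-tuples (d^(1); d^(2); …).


Barcode: M ≅ I[1,2], I[2,2], I[3,3]^2. HN layers by μ_θ (3 steps, strictly decreasing):
  μ^(1)=6; μ^(2)=1; μ^(3)=-14

((0, 0, 2); (0, 2, 0); (1, 0, 0))


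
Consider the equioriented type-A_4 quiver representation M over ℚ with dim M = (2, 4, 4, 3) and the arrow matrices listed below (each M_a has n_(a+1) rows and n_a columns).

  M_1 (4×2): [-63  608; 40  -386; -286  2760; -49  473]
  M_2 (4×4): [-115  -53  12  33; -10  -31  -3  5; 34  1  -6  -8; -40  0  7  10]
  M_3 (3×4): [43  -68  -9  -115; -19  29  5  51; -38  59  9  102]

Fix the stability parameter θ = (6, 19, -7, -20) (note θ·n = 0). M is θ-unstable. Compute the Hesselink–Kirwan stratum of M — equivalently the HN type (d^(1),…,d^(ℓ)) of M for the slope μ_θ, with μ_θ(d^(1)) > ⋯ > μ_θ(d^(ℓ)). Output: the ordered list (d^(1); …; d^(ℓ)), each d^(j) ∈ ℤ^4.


Barcode: M ≅ I[1,4]^2, I[2,3], I[2,4]. HN layers by μ_θ (3 steps, strictly decreasing):
  μ^(1)=6; μ^(2)=-1/2; μ^(3)=-8/3

((0, 1, 1, 0); (2, 2, 2, 2); (0, 1, 1, 1))


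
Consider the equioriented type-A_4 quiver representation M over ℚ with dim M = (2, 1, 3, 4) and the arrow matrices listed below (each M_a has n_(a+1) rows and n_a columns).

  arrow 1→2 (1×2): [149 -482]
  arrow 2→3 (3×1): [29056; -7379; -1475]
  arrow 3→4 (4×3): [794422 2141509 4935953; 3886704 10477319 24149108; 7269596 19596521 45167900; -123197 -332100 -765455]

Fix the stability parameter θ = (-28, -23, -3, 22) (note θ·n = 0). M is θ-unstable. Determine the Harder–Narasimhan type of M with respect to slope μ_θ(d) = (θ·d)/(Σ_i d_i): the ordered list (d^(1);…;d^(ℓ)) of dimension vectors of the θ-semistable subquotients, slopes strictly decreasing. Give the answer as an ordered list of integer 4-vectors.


Barcode: M ≅ I[1,1], I[1,4], I[3,4]^2, I[4,4]. HN layers by μ_θ (4 steps, strictly decreasing):
  μ^(1)=22; μ^(2)=-3; μ^(3)=-23; μ^(4)=-28

((0, 0, 0, 4); (0, 0, 3, 0); (0, 1, 0, 0); (2, 0, 0, 0))


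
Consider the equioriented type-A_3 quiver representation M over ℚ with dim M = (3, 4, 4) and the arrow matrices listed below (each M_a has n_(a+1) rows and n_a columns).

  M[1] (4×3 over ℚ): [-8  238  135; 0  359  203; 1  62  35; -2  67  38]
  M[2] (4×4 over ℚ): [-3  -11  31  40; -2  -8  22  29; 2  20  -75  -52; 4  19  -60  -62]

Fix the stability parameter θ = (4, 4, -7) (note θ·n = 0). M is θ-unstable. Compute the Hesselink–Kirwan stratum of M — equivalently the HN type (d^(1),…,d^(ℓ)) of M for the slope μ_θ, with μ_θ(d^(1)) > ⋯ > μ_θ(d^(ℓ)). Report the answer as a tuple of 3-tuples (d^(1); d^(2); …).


Interval decomposition of M: I[1,3]^3, I[2,3].
HN type (ℓ=2): μ^(1)=1/3; μ^(2)=-3/2

((3, 3, 3); (0, 1, 1))


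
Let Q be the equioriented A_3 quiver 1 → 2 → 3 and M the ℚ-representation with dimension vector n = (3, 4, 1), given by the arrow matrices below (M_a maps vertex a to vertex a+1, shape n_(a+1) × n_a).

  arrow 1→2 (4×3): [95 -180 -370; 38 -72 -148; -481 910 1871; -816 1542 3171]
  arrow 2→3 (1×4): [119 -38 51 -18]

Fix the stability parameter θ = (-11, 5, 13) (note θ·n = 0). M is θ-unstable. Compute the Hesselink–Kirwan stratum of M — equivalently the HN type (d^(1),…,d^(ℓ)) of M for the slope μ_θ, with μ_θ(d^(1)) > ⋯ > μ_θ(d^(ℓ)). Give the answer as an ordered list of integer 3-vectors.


Interval decomposition of M: I[1,1], I[1,2], I[1,3], I[2,2]^2.
HN type (ℓ=3): μ^(1)=13; μ^(2)=5; μ^(3)=-11

((0, 0, 1); (0, 4, 0); (3, 0, 0))


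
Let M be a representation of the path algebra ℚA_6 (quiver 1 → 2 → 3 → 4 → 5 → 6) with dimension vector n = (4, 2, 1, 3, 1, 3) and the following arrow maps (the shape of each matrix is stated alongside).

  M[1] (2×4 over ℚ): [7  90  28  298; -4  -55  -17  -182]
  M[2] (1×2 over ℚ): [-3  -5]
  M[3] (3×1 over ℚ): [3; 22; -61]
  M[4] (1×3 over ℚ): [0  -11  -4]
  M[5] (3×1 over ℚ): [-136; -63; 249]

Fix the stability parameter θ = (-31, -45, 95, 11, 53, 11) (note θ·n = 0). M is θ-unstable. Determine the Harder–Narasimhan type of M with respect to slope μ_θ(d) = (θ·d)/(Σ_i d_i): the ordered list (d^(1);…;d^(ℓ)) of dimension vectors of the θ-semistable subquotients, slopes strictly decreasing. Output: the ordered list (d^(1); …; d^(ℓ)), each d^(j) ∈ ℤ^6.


Via rank(M_{q-1}∘⋯∘M_p): M ≅ I[1,1]^2, I[1,2], I[1,6], I[4,4]^2, I[6,6]^2.
μ_θ-semistable layers: μ^(1)=85/2; μ^(2)=11; μ^(3)=-31; μ^(4)=-38

((0, 0, 1, 1, 1, 1); (0, 0, 0, 2, 0, 2); (2, 0, 0, 0, 0, 0); (2, 2, 0, 0, 0, 0))


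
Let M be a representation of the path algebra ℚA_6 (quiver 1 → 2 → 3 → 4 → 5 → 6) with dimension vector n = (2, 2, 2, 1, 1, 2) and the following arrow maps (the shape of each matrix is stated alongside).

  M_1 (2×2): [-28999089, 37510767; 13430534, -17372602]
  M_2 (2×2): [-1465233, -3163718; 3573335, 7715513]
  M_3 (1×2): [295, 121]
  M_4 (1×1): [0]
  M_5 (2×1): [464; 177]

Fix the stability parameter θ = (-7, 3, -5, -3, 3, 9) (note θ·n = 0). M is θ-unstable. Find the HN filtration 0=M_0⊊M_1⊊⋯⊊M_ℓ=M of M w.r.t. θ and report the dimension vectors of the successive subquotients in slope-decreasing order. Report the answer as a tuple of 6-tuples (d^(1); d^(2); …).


Via rank(M_{q-1}∘⋯∘M_p): M ≅ I[1,1], I[1,4], I[2,3], I[5,6], I[6,6].
μ_θ-semistable layers: μ^(1)=9; μ^(2)=3; μ^(3)=-1; μ^(4)=-5/3; μ^(5)=-7

((0, 0, 0, 0, 0, 2); (0, 0, 0, 0, 1, 0); (0, 1, 1, 0, 0, 0); (0, 1, 1, 1, 0, 0); (2, 0, 0, 0, 0, 0))


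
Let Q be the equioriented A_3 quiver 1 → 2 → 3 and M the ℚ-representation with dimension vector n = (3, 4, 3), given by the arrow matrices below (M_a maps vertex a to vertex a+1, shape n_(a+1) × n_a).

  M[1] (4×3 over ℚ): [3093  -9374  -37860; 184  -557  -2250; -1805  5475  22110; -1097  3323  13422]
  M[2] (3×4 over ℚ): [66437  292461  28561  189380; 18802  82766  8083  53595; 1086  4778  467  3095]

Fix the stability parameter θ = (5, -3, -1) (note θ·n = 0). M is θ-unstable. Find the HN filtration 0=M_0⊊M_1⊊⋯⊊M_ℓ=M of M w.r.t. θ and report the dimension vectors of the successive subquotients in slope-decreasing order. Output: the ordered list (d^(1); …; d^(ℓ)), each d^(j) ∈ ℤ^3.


Barcode: M ≅ I[1,1], I[1,2]^2, I[2,3]^2, I[3,3]. HN layers by μ_θ (4 steps, strictly decreasing):
  μ^(1)=5; μ^(2)=1; μ^(3)=-1; μ^(4)=-3

((1, 0, 0); (2, 2, 0); (0, 0, 3); (0, 2, 0))


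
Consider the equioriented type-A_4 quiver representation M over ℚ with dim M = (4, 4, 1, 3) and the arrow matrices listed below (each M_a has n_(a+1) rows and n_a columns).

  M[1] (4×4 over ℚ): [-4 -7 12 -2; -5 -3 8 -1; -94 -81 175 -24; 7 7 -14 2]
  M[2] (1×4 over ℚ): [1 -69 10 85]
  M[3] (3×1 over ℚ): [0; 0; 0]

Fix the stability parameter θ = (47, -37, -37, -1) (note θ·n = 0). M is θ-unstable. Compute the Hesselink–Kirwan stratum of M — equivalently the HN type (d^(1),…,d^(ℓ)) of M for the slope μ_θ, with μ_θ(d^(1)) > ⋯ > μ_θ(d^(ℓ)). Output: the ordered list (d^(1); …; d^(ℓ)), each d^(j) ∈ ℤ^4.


Via rank(M_{q-1}∘⋯∘M_p): M ≅ I[1,2]^3, I[1,3], I[4,4]^3.
μ_θ-semistable layers: μ^(1)=5; μ^(2)=-1; μ^(3)=-9

((3, 3, 0, 0); (0, 0, 0, 3); (1, 1, 1, 0))


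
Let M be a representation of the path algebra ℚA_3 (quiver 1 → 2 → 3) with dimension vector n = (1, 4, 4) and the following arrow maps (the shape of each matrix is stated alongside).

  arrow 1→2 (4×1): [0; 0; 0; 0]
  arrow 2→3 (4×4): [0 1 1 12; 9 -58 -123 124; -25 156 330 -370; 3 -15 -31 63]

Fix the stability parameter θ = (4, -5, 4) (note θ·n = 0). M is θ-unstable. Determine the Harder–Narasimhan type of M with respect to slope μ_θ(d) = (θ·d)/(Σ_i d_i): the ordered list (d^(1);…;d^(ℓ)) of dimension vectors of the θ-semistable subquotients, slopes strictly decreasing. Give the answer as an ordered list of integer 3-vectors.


Barcode: M ≅ I[1,1], I[2,3]^4. HN layers by μ_θ (2 steps, strictly decreasing):
  μ^(1)=4; μ^(2)=-5

((1, 0, 4); (0, 4, 0))


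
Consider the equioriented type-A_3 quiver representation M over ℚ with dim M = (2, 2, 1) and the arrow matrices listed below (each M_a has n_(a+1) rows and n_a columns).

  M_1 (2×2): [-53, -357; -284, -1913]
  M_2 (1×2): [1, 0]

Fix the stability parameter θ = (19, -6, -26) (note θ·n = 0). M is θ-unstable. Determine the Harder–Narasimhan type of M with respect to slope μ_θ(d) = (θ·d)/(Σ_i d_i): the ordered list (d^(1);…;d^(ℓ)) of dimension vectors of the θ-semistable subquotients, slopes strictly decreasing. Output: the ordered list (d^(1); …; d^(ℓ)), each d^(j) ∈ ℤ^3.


Via rank(M_{q-1}∘⋯∘M_p): M ≅ I[1,2], I[1,3].
μ_θ-semistable layers: μ^(1)=13/2; μ^(2)=-13/3

((1, 1, 0); (1, 1, 1))


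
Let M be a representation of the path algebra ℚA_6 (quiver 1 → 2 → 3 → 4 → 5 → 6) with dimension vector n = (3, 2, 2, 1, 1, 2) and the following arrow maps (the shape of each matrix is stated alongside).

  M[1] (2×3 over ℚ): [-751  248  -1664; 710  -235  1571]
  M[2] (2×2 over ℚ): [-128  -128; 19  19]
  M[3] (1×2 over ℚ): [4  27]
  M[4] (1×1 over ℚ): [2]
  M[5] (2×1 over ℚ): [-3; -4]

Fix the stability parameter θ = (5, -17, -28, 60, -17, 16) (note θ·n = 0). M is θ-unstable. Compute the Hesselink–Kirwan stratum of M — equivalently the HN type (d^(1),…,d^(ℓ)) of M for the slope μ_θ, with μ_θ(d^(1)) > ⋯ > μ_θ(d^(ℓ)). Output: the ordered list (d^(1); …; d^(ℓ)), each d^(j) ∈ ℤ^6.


Interval decomposition of M: I[1,1], I[1,2], I[1,6], I[3,3], I[6,6].
HN type (ℓ=6): μ^(1)=59/3; μ^(2)=16; μ^(3)=5; μ^(4)=-6; μ^(5)=-40/3; μ^(6)=-28

((0, 0, 0, 1, 1, 1); (0, 0, 0, 0, 0, 1); (1, 0, 0, 0, 0, 0); (1, 1, 0, 0, 0, 0); (1, 1, 1, 0, 0, 0); (0, 0, 1, 0, 0, 0))


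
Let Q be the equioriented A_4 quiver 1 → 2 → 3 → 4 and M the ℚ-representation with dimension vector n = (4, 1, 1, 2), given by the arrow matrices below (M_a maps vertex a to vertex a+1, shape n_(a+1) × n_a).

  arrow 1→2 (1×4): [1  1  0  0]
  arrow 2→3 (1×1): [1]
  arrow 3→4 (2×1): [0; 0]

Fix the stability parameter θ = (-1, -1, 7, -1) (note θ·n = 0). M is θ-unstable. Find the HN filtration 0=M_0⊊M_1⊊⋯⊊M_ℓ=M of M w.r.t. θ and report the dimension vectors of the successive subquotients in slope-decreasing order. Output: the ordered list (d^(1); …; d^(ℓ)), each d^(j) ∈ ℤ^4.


Barcode: M ≅ I[1,1]^3, I[1,3], I[4,4]^2. HN layers by μ_θ (2 steps, strictly decreasing):
  μ^(1)=7; μ^(2)=-1

((0, 0, 1, 0); (4, 1, 0, 2))


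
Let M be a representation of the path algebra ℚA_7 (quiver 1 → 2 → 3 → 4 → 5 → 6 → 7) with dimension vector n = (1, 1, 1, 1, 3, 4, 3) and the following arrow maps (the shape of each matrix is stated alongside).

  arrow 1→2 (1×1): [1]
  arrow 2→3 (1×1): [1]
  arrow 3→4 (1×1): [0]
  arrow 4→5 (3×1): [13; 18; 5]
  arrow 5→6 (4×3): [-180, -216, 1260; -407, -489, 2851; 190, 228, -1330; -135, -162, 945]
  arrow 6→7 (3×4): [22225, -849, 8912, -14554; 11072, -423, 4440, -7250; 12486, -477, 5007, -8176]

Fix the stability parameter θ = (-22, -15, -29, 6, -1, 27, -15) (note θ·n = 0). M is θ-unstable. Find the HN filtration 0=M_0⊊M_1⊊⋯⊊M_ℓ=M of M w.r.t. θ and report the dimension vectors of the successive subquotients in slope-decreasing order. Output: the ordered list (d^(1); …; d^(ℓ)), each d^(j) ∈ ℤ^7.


Via rank(M_{q-1}∘⋯∘M_p): M ≅ I[1,3], I[4,7], I[5,5], I[5,6], I[6,7]^2.
μ_θ-semistable layers: μ^(1)=27; μ^(2)=6; μ^(3)=5/2; μ^(4)=-1; μ^(5)=-22

((0, 0, 0, 0, 0, 1, 0); (0, 0, 0, 0, 0, 3, 3); (0, 0, 0, 1, 1, 0, 0); (0, 0, 0, 0, 2, 0, 0); (1, 1, 1, 0, 0, 0, 0))


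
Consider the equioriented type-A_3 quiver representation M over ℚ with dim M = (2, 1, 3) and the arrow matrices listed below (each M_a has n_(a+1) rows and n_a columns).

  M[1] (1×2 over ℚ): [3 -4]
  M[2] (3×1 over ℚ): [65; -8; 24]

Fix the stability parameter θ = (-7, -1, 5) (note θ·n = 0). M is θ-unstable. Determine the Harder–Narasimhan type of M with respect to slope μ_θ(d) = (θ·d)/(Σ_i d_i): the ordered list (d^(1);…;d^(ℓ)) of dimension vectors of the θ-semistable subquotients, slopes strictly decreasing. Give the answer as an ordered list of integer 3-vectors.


Barcode: M ≅ I[1,1], I[1,3], I[3,3]^2. HN layers by μ_θ (3 steps, strictly decreasing):
  μ^(1)=5; μ^(2)=-1; μ^(3)=-7

((0, 0, 3); (0, 1, 0); (2, 0, 0))


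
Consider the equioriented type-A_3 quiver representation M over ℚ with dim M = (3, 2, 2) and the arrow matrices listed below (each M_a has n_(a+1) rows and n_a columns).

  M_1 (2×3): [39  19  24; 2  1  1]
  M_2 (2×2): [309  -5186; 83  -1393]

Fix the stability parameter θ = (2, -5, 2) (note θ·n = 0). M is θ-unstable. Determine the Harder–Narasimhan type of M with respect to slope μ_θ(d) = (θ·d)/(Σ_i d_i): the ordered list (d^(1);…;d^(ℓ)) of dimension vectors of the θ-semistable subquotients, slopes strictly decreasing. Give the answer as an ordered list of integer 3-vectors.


Barcode: M ≅ I[1,1], I[1,3]^2. HN layers by μ_θ (2 steps, strictly decreasing):
  μ^(1)=2; μ^(2)=-3/2

((1, 0, 2); (2, 2, 0))


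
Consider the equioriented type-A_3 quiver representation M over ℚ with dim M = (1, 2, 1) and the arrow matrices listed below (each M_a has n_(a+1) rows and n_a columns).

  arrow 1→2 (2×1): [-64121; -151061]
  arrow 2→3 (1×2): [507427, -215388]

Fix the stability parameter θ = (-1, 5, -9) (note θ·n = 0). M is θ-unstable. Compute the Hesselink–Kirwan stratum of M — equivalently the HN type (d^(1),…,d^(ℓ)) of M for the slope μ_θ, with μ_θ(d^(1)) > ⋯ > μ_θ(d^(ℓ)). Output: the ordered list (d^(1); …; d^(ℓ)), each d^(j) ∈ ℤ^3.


Via rank(M_{q-1}∘⋯∘M_p): M ≅ I[1,3], I[2,2].
μ_θ-semistable layers: μ^(1)=5; μ^(2)=-5/3

((0, 1, 0); (1, 1, 1))


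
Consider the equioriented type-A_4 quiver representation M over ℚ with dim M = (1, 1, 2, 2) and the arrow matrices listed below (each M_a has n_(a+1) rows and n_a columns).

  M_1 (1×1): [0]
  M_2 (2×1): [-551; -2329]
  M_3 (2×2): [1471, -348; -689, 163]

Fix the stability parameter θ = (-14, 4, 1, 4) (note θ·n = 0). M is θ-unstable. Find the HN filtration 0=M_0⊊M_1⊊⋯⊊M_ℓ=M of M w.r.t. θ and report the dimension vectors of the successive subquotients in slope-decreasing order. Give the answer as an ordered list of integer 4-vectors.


Via rank(M_{q-1}∘⋯∘M_p): M ≅ I[1,1], I[2,4], I[3,4].
μ_θ-semistable layers: μ^(1)=4; μ^(2)=5/2; μ^(3)=1; μ^(4)=-14

((0, 0, 0, 2); (0, 1, 1, 0); (0, 0, 1, 0); (1, 0, 0, 0))


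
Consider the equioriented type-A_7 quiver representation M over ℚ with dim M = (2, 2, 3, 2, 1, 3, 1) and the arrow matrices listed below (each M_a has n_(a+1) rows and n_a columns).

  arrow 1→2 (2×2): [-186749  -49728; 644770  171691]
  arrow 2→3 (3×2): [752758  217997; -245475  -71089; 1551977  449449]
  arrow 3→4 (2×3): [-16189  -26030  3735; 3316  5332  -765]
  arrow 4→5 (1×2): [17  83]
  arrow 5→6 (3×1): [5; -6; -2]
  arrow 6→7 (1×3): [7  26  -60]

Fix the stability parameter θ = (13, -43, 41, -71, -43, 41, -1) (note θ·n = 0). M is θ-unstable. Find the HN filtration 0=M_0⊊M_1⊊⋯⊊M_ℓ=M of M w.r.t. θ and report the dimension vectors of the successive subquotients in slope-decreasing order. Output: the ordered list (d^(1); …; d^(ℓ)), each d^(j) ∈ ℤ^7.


Via rank(M_{q-1}∘⋯∘M_p): M ≅ I[1,4], I[1,7], I[3,3], I[6,6]^2.
μ_θ-semistable layers: μ^(1)=41; μ^(2)=20; μ^(3)=-15; μ^(4)=-103/5

((0, 0, 1, 0, 0, 2, 0); (0, 0, 0, 0, 0, 1, 1); (1, 1, 1, 1, 0, 0, 0); (1, 1, 1, 1, 1, 0, 0))


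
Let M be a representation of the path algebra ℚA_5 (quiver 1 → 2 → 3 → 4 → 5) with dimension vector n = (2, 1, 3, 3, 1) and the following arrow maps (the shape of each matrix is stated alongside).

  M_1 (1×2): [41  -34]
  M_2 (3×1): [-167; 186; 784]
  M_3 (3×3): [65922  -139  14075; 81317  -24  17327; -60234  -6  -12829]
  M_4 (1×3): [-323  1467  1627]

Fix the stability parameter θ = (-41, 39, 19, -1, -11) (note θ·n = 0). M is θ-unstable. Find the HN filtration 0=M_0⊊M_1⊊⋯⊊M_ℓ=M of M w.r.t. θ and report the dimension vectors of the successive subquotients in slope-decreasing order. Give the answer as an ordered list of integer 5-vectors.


Barcode: M ≅ I[1,1], I[1,5], I[3,4]^2. HN layers by μ_θ (3 steps, strictly decreasing):
  μ^(1)=23/2; μ^(2)=9; μ^(3)=-41

((0, 1, 1, 1, 1); (0, 0, 2, 2, 0); (2, 0, 0, 0, 0))


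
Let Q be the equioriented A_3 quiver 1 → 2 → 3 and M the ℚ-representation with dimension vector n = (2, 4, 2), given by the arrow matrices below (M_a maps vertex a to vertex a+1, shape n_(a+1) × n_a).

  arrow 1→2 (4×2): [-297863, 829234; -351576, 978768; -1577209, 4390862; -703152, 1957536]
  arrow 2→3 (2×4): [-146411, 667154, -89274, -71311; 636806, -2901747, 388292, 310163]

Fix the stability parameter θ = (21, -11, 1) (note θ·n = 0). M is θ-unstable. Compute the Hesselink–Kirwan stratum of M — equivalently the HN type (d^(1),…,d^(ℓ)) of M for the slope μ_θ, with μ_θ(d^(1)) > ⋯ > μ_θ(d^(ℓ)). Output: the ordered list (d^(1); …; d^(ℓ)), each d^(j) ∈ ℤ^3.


Via rank(M_{q-1}∘⋯∘M_p): M ≅ I[1,1], I[1,3], I[2,2]^2, I[2,3].
μ_θ-semistable layers: μ^(1)=21; μ^(2)=11/3; μ^(3)=1; μ^(4)=-11

((1, 0, 0); (1, 1, 1); (0, 0, 1); (0, 3, 0))


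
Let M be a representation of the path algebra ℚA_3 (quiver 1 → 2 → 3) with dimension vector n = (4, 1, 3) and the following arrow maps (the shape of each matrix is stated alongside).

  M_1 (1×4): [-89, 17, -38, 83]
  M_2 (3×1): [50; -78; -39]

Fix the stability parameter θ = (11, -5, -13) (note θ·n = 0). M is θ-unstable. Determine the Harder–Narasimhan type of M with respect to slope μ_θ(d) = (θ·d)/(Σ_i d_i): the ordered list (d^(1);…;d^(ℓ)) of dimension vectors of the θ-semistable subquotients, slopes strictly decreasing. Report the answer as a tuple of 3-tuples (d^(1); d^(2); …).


Barcode: M ≅ I[1,1]^3, I[1,3], I[3,3]^2. HN layers by μ_θ (3 steps, strictly decreasing):
  μ^(1)=11; μ^(2)=-7/3; μ^(3)=-13

((3, 0, 0); (1, 1, 1); (0, 0, 2))


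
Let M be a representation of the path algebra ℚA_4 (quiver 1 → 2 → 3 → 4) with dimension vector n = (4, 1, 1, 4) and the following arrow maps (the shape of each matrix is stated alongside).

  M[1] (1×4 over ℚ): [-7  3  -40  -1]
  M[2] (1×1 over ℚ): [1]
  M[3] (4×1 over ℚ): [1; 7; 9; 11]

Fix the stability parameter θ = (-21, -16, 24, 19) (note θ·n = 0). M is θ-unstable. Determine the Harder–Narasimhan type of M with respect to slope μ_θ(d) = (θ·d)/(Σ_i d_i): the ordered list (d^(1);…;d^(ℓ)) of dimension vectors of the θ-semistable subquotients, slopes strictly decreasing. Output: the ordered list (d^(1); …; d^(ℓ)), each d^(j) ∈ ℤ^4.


Via rank(M_{q-1}∘⋯∘M_p): M ≅ I[1,1]^3, I[1,4], I[4,4]^3.
μ_θ-semistable layers: μ^(1)=43/2; μ^(2)=19; μ^(3)=-16; μ^(4)=-21

((0, 0, 1, 1); (0, 0, 0, 3); (0, 1, 0, 0); (4, 0, 0, 0))


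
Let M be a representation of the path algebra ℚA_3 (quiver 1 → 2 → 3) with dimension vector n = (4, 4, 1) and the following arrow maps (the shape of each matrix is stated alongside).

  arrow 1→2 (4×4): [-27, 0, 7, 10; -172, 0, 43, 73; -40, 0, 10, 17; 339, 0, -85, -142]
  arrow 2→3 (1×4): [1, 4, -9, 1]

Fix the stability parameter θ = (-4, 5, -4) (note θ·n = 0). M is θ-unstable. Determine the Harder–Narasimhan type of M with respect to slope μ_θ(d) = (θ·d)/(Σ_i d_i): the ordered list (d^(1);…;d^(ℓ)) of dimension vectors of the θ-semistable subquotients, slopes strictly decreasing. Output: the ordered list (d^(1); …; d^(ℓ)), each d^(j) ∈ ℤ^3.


Barcode: M ≅ I[1,1], I[1,2]^2, I[1,3], I[2,2]. HN layers by μ_θ (3 steps, strictly decreasing):
  μ^(1)=5; μ^(2)=1/2; μ^(3)=-4

((0, 3, 0); (0, 1, 1); (4, 0, 0))


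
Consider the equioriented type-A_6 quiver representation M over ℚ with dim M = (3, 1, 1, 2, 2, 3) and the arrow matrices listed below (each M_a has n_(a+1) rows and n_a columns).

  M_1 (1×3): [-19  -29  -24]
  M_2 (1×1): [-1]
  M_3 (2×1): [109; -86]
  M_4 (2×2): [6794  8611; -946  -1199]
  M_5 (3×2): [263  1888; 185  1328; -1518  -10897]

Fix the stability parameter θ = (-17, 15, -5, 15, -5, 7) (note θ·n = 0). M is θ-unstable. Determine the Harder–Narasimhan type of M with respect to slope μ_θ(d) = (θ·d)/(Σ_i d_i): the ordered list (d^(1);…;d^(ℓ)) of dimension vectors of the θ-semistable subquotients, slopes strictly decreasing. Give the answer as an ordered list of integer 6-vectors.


Interval decomposition of M: I[1,1]^2, I[1,4], I[4,6], I[5,6], I[6,6].
HN type (ℓ=5): μ^(1)=15; μ^(2)=7; μ^(3)=5; μ^(4)=-5; μ^(5)=-17

((0, 0, 0, 1, 0, 0); (0, 0, 0, 0, 0, 3); (0, 1, 1, 1, 1, 0); (0, 0, 0, 0, 1, 0); (3, 0, 0, 0, 0, 0))


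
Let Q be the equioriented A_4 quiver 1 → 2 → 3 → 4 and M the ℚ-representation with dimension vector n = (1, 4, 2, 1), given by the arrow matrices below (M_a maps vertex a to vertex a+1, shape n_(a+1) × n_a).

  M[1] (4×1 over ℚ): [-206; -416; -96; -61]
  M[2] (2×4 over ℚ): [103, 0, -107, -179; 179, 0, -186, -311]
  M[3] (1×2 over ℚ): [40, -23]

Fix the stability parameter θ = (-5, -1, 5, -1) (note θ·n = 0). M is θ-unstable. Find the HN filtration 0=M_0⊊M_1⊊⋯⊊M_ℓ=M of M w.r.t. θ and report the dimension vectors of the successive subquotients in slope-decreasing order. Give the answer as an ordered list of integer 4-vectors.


Barcode: M ≅ I[1,4], I[2,2]^2, I[2,3]. HN layers by μ_θ (4 steps, strictly decreasing):
  μ^(1)=5; μ^(2)=2; μ^(3)=-1; μ^(4)=-5

((0, 0, 1, 0); (0, 0, 1, 1); (0, 4, 0, 0); (1, 0, 0, 0))


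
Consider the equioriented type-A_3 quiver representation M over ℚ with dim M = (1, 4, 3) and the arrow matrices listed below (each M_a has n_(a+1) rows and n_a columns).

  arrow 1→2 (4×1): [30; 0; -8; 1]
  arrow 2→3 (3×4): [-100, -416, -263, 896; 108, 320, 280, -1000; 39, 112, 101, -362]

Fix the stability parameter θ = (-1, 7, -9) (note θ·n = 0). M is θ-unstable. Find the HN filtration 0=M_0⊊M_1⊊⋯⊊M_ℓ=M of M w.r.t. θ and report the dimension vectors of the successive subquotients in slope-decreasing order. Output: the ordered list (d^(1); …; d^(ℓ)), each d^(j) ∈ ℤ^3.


Barcode: M ≅ I[1,2], I[2,2], I[2,3]^2, I[3,3]. HN layers by μ_θ (3 steps, strictly decreasing):
  μ^(1)=7; μ^(2)=-1; μ^(3)=-9

((0, 2, 0); (1, 2, 2); (0, 0, 1))


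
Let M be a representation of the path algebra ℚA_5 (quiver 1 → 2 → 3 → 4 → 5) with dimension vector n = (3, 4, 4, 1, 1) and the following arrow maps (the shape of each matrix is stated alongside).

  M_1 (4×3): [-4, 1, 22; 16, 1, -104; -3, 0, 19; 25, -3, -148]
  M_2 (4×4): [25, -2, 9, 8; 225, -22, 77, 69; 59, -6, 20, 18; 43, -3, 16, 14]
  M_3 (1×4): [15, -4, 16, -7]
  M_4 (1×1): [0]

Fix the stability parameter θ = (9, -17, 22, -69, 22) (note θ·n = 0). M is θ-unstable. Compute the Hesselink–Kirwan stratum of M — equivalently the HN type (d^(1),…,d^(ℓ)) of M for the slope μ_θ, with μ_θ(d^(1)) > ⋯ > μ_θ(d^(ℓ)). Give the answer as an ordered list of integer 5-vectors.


Via rank(M_{q-1}∘⋯∘M_p): M ≅ I[1,3]^2, I[1,4], I[2,3], I[5,5].
μ_θ-semistable layers: μ^(1)=22; μ^(2)=-4; μ^(3)=-55/4; μ^(4)=-17

((0, 0, 3, 0, 1); (2, 2, 0, 0, 0); (1, 1, 1, 1, 0); (0, 1, 0, 0, 0))


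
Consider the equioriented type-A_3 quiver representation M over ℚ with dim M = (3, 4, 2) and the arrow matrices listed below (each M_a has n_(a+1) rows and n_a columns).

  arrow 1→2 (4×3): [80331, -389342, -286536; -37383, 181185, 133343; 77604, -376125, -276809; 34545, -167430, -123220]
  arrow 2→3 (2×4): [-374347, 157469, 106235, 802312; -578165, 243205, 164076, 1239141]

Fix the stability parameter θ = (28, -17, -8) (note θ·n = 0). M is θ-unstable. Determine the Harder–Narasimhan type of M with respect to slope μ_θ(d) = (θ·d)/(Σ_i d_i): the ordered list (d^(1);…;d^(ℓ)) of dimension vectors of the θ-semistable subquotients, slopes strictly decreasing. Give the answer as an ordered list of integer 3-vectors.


Interval decomposition of M: I[1,1], I[1,3]^2, I[2,2]^2.
HN type (ℓ=3): μ^(1)=28; μ^(2)=1; μ^(3)=-17

((1, 0, 0); (2, 2, 2); (0, 2, 0))


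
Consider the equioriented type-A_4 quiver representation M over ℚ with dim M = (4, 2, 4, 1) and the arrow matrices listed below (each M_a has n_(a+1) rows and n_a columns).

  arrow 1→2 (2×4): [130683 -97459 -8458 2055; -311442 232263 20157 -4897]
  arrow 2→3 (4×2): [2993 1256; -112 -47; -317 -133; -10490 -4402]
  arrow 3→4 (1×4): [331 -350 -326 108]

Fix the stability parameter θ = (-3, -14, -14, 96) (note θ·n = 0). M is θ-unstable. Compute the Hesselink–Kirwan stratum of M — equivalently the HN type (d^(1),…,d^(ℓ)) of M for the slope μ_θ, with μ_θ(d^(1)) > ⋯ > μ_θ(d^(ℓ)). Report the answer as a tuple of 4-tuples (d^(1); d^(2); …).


Barcode: M ≅ I[1,1]^2, I[1,3], I[1,4], I[3,3]^2. HN layers by μ_θ (4 steps, strictly decreasing):
  μ^(1)=96; μ^(2)=-3; μ^(3)=-31/3; μ^(4)=-14

((0, 0, 0, 1); (2, 0, 0, 0); (2, 2, 2, 0); (0, 0, 2, 0))


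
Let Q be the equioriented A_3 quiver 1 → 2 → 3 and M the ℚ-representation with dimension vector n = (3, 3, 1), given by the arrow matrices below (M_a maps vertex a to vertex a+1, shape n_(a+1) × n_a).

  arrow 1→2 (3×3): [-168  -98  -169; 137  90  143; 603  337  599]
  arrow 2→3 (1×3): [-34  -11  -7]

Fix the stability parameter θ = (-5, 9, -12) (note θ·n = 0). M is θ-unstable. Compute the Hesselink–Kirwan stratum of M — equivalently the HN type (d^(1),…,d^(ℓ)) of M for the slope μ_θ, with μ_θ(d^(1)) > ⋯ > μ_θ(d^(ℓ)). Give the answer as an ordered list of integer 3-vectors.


Via rank(M_{q-1}∘⋯∘M_p): M ≅ I[1,2]^2, I[1,3].
μ_θ-semistable layers: μ^(1)=9; μ^(2)=-3/2; μ^(3)=-5

((0, 2, 0); (0, 1, 1); (3, 0, 0))


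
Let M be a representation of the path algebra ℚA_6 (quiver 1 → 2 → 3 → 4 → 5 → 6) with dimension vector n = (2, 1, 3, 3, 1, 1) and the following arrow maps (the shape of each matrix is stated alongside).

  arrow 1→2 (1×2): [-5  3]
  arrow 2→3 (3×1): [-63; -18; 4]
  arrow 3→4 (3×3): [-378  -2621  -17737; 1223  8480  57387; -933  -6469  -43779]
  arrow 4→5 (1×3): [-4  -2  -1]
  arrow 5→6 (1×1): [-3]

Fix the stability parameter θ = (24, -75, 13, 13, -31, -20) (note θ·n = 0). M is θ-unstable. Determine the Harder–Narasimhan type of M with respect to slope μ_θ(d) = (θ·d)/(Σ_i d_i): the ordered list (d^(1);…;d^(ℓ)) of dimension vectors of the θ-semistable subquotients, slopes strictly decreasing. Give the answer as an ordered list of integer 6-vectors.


Interval decomposition of M: I[1,1], I[1,6], I[3,4]^2.
HN type (ℓ=4): μ^(1)=24; μ^(2)=13; μ^(3)=-25/4; μ^(4)=-51/2

((1, 0, 0, 0, 0, 0); (0, 0, 2, 2, 0, 0); (0, 0, 1, 1, 1, 1); (1, 1, 0, 0, 0, 0))


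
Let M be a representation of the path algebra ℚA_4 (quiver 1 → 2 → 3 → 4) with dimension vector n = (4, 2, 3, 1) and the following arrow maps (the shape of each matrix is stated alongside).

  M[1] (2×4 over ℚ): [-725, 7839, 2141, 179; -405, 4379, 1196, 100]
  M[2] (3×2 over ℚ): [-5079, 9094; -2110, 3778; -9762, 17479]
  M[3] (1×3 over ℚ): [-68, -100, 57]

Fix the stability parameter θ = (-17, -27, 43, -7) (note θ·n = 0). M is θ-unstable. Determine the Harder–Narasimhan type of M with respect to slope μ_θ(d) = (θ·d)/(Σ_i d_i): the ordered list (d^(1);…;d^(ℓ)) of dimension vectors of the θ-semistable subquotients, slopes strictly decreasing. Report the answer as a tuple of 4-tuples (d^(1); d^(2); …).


Interval decomposition of M: I[1,1]^2, I[1,3], I[1,4], I[3,3].
HN type (ℓ=4): μ^(1)=43; μ^(2)=18; μ^(3)=-17; μ^(4)=-22

((0, 0, 2, 0); (0, 0, 1, 1); (2, 0, 0, 0); (2, 2, 0, 0))


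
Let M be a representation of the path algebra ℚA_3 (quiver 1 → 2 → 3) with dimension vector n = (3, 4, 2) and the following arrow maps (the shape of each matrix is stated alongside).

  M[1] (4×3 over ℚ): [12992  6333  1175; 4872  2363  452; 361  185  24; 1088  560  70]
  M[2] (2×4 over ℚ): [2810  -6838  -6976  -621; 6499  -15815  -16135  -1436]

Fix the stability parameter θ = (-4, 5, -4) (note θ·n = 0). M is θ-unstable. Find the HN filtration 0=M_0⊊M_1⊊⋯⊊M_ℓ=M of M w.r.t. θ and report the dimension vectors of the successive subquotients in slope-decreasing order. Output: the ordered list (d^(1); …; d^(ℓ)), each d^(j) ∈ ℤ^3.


Barcode: M ≅ I[1,2]^2, I[1,3], I[2,3]. HN layers by μ_θ (3 steps, strictly decreasing):
  μ^(1)=5; μ^(2)=1/2; μ^(3)=-4

((0, 2, 0); (0, 2, 2); (3, 0, 0))


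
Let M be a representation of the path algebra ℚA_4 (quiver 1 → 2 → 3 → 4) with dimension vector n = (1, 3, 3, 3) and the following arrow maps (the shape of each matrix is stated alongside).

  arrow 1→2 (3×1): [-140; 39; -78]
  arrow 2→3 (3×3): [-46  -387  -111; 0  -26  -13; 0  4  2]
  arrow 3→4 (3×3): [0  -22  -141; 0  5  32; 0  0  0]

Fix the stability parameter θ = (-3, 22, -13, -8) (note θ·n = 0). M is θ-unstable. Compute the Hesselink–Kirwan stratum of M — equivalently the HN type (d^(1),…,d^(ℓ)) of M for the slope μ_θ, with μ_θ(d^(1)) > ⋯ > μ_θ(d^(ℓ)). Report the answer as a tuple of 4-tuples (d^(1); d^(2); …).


Barcode: M ≅ I[1,3], I[2,2], I[2,4], I[3,4], I[4,4]. HN layers by μ_θ (6 steps, strictly decreasing):
  μ^(1)=22; μ^(2)=9/2; μ^(3)=1/3; μ^(4)=-3; μ^(5)=-8; μ^(6)=-13

((0, 1, 0, 0); (0, 1, 1, 0); (0, 1, 1, 1); (1, 0, 0, 0); (0, 0, 0, 2); (0, 0, 1, 0))


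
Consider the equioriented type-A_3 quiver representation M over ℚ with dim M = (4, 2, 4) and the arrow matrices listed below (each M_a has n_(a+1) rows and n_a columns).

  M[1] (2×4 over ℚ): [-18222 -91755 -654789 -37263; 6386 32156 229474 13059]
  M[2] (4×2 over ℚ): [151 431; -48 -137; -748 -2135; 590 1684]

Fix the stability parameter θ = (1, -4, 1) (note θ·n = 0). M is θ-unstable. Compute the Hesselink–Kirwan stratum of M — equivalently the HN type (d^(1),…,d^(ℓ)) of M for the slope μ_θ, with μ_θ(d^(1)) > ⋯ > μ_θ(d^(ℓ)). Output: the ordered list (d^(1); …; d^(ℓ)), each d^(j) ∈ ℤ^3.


Interval decomposition of M: I[1,1]^2, I[1,3]^2, I[3,3]^2.
HN type (ℓ=2): μ^(1)=1; μ^(2)=-3/2

((2, 0, 4); (2, 2, 0))


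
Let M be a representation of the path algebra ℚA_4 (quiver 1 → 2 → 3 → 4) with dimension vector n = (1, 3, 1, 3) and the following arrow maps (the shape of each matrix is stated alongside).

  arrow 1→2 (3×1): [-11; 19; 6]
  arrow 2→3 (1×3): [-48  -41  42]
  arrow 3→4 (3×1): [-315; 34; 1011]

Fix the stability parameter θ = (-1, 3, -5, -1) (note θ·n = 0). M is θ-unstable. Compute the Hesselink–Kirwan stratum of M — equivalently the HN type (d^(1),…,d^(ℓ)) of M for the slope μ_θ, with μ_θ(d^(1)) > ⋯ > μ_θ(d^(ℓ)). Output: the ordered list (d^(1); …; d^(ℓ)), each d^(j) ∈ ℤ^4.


Barcode: M ≅ I[1,4], I[2,2]^2, I[4,4]^2. HN layers by μ_θ (2 steps, strictly decreasing):
  μ^(1)=3; μ^(2)=-1

((0, 2, 0, 0); (1, 1, 1, 3))


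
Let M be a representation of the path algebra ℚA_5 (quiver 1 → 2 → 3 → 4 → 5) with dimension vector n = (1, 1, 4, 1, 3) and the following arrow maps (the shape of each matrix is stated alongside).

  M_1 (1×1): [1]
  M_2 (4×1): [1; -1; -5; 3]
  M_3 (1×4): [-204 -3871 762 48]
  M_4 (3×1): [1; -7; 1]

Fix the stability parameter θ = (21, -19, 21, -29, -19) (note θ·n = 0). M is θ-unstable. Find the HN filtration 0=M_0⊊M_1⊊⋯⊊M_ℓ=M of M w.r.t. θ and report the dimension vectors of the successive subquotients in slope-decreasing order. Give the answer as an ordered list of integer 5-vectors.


Interval decomposition of M: I[1,5], I[3,3]^3, I[5,5]^2.
HN type (ℓ=3): μ^(1)=21; μ^(2)=-5; μ^(3)=-19

((0, 0, 3, 0, 0); (1, 1, 1, 1, 1); (0, 0, 0, 0, 2))


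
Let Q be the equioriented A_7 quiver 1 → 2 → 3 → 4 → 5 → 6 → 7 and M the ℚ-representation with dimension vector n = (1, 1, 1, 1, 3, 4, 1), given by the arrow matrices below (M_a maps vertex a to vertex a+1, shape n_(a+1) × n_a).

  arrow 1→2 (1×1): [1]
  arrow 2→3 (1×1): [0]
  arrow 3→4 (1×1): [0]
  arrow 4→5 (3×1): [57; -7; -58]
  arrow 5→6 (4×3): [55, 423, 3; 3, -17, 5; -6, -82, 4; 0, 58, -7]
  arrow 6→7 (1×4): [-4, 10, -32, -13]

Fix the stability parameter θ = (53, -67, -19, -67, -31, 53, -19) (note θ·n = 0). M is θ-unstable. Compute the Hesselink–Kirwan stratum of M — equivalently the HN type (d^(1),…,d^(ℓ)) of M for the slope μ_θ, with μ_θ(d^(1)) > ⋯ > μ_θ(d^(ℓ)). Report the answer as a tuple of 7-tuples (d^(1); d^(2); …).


Interval decomposition of M: I[1,2], I[3,3], I[4,5], I[5,6], I[5,7], I[6,6]^2.
HN type (ℓ=6): μ^(1)=53; μ^(2)=17; μ^(3)=-7; μ^(4)=-19; μ^(5)=-31; μ^(6)=-67

((0, 0, 0, 0, 0, 3, 0); (0, 0, 0, 0, 0, 1, 1); (1, 1, 0, 0, 0, 0, 0); (0, 0, 1, 0, 0, 0, 0); (0, 0, 0, 0, 3, 0, 0); (0, 0, 0, 1, 0, 0, 0))


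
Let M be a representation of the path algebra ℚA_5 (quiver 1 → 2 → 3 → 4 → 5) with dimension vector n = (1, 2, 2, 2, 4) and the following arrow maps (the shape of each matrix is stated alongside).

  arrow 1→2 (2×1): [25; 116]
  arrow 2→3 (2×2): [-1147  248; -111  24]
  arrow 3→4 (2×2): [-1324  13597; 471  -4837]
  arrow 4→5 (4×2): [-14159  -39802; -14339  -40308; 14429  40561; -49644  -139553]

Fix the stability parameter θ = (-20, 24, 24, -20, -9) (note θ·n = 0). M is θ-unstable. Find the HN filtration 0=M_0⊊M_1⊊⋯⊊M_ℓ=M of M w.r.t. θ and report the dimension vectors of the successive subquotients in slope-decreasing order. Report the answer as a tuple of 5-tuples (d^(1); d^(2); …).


Via rank(M_{q-1}∘⋯∘M_p): M ≅ I[1,5], I[2,2], I[3,5], I[5,5]^2.
μ_θ-semistable layers: μ^(1)=24; μ^(2)=19/4; μ^(3)=-5/3; μ^(4)=-9; μ^(5)=-20

((0, 1, 0, 0, 0); (0, 1, 1, 1, 1); (0, 0, 1, 1, 1); (0, 0, 0, 0, 2); (1, 0, 0, 0, 0))


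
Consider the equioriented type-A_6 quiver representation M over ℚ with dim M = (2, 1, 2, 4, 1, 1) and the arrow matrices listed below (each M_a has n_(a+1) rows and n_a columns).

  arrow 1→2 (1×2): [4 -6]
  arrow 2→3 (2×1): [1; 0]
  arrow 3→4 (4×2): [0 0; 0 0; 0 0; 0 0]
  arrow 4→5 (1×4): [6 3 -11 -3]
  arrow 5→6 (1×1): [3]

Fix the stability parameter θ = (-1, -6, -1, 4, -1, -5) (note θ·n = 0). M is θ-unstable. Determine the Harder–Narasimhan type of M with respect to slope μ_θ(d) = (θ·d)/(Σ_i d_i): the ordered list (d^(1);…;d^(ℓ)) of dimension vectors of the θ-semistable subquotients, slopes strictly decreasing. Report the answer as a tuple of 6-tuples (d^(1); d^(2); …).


Interval decomposition of M: I[1,1], I[1,3], I[3,3], I[4,4]^3, I[4,6].
HN type (ℓ=4): μ^(1)=4; μ^(2)=-2/3; μ^(3)=-1; μ^(4)=-7/2

((0, 0, 0, 3, 0, 0); (0, 0, 0, 1, 1, 1); (1, 0, 2, 0, 0, 0); (1, 1, 0, 0, 0, 0))


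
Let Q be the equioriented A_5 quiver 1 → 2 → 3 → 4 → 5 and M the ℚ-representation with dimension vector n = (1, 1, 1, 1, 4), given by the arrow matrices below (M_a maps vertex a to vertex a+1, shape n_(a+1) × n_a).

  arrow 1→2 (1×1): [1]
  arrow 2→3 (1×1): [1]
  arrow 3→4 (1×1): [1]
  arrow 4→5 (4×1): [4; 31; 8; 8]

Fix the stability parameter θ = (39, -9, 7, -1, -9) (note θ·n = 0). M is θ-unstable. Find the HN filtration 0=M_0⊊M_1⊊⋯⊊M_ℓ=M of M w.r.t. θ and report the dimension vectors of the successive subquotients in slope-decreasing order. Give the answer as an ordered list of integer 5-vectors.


Via rank(M_{q-1}∘⋯∘M_p): M ≅ I[1,5], I[5,5]^3.
μ_θ-semistable layers: μ^(1)=27/5; μ^(2)=-9

((1, 1, 1, 1, 1); (0, 0, 0, 0, 3))


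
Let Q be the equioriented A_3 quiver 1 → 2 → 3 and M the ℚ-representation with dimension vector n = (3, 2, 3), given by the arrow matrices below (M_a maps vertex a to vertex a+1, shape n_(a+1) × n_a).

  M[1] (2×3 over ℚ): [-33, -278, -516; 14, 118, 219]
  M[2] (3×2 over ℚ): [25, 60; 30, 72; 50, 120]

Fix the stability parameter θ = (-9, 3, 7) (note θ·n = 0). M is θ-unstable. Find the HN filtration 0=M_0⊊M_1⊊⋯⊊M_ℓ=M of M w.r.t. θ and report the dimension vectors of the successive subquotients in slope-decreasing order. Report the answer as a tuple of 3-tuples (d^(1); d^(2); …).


Barcode: M ≅ I[1,1], I[1,2], I[1,3], I[3,3]^2. HN layers by μ_θ (3 steps, strictly decreasing):
  μ^(1)=7; μ^(2)=3; μ^(3)=-9

((0, 0, 3); (0, 2, 0); (3, 0, 0))


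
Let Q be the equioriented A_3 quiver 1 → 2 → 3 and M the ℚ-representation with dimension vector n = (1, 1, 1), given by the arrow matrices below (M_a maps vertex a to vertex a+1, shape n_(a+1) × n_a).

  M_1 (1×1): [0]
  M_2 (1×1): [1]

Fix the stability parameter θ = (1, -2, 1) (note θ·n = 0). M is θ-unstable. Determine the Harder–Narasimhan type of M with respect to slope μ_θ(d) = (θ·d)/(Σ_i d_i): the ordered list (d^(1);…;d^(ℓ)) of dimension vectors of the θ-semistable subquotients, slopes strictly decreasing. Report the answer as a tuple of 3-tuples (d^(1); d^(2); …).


Barcode: M ≅ I[1,1], I[2,3]. HN layers by μ_θ (2 steps, strictly decreasing):
  μ^(1)=1; μ^(2)=-2

((1, 0, 1); (0, 1, 0))


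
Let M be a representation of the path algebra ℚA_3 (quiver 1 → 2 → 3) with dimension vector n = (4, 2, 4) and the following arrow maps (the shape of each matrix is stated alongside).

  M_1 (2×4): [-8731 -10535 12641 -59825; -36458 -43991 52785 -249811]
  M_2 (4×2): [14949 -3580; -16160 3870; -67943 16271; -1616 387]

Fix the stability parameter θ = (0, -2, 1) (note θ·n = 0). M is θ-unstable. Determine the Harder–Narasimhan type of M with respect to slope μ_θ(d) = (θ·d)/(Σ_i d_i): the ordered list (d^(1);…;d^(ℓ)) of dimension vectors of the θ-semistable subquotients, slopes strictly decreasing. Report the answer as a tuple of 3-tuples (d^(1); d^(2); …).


Via rank(M_{q-1}∘⋯∘M_p): M ≅ I[1,1]^2, I[1,3]^2, I[3,3]^2.
μ_θ-semistable layers: μ^(1)=1; μ^(2)=0; μ^(3)=-1

((0, 0, 4); (2, 0, 0); (2, 2, 0))
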